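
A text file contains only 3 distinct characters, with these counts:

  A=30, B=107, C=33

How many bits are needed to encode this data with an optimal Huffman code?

233

Greedily combine the two least-frequent nodes:
combine A(30), C(33) → 63
combine 63, B(107) → 170
The encoded length is the sum of every internal node's weight: 63 + 170 = 233 bits.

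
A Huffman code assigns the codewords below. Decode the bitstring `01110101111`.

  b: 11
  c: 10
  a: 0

abccbb

Read left to right; each codeword is recognised as soon as it completes (prefix code):
  0→a | 11→b | 10→c | 10→c | 11→b | 11→b
Decoded message: abccbb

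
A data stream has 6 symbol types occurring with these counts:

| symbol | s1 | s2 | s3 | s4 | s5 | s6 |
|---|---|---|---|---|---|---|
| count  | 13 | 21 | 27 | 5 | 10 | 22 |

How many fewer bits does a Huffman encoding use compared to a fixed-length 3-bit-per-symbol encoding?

55

Fixed-length: 3 bits × 98 symbols = 294 bits.
Huffman merges:
s4(5) + s5(10) → 15
s1(13) + 15 → 28
s2(21) + s6(22) → 43
s3(27) + 28 → 55
43 + 55 → 98
Huffman total = 15 + 28 + 43 + 55 + 98 = 239 bits.
Saving = 294 − 239 = 55 bits.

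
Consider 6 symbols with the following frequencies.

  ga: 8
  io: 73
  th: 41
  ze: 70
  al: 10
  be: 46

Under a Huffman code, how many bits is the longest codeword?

Merge the two lowest-weight nodes at each step:
combine ga(8), al(10) → 18
combine 18, th(41) → 59
combine be(46), 59 → 105
combine ze(70), io(73) → 143
combine 105, 143 → 248
The first pair merged (ga, al) ends up deepest, at depth 4.

4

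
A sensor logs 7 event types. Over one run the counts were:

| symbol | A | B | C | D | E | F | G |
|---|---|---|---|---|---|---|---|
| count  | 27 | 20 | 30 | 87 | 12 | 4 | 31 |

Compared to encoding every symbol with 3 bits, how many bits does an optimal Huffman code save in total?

Fixed-length: 3 bits × 211 symbols = 633 bits.
Huffman merges:
F(4) + E(12) → 16
16 + B(20) → 36
A(27) + C(30) → 57
G(31) + 36 → 67
57 + 67 → 124
D(87) + 124 → 211
Huffman total = 16 + 36 + 57 + 67 + 124 + 211 = 511 bits.
Saving = 633 − 511 = 122 bits.

122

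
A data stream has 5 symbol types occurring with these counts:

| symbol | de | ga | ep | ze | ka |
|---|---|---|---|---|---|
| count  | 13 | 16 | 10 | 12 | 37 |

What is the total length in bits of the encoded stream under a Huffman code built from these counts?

190

Build the Huffman tree bottom-up:
ep(10) + ze(12) → 22
de(13) + ga(16) → 29
22 + 29 → 51
ka(37) + 51 → 88
Each symbol's bit-cost is frequency × depth; summing gives 190 bits (equivalently 22 + 29 + 51 + 88).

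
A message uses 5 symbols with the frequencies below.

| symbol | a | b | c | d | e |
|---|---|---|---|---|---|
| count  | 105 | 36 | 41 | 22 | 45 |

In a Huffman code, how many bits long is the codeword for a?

Repeatedly merge the two smallest:
merge d(22) and b(36): 58
merge c(41) and e(45): 86
merge 58 and 86: 144
merge a(105) and 144: 249
a is a child of the root — depth 1, so its codeword is a single bit.

1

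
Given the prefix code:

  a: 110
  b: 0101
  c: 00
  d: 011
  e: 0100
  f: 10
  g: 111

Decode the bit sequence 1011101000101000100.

Read left to right; each codeword is recognised as soon as it completes (prefix code):
  10→f | 111→g | 0100→e | 0101→b | 00→c | 0100→e
Decoded message: fgebce

fgebce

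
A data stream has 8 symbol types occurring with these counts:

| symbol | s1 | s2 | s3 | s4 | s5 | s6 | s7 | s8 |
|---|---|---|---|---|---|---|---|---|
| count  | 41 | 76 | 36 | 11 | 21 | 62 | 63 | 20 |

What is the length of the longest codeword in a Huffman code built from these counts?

Merge the two lowest-weight nodes at each step:
s4(11) + s8(20) → 31
s5(21) + 31 → 52
s3(36) + s1(41) → 77
52 + s6(62) → 114
s7(63) + s2(76) → 139
77 + 114 → 191
139 + 191 → 330
Maximum depth reached is 5.

5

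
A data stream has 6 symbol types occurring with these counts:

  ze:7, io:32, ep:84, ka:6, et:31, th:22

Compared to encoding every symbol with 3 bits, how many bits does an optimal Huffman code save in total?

155

Fixed-length: 3 bits × 182 symbols = 546 bits.
Huffman merges:
combine ka(6), ze(7) → 13
combine 13, th(22) → 35
combine et(31), io(32) → 63
combine 35, 63 → 98
combine ep(84), 98 → 182
Huffman total = 13 + 35 + 63 + 98 + 182 = 391 bits.
Saving = 546 − 391 = 155 bits.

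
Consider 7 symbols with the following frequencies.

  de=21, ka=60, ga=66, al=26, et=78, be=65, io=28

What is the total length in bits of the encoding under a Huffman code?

Build the Huffman tree bottom-up:
combine de(21), al(26) → 47
combine io(28), 47 → 75
combine ka(60), be(65) → 125
combine ga(66), 75 → 141
combine et(78), 125 → 203
combine 141, 203 → 344
Total encoded bits = sum of merged weights = 47 + 75 + 125 + 141 + 203 + 344 = 935.

935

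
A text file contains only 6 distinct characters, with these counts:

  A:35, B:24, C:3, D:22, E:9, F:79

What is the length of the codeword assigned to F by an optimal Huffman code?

1

Build the tree from the bottom:
merge C(3) and E(9): 12
merge 12 and D(22): 34
merge B(24) and 34: 58
merge A(35) and 58: 93
merge F(79) and 93: 172
F is a child of the root — depth 1, so its codeword is a single bit.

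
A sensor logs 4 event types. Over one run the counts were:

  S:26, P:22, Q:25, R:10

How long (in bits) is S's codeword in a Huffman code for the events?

2

Huffman merges, smallest pair first:
merge R(10) and P(22): 32
merge Q(25) and S(26): 51
merge 32 and 51: 83
The subtree containing S is merged 2 times, so code length = 2.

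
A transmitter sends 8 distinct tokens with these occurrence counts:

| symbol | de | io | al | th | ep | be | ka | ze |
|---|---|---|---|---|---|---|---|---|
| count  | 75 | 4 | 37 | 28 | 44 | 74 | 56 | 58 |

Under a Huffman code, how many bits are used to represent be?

Repeatedly merge the two smallest:
combine io(4), th(28) → 32
combine 32, al(37) → 69
combine ep(44), ka(56) → 100
combine ze(58), 69 → 127
combine be(74), de(75) → 149
combine 100, 127 → 227
combine 149, 227 → 376
be's leaf is at depth 2, giving a 2-bit codeword.

2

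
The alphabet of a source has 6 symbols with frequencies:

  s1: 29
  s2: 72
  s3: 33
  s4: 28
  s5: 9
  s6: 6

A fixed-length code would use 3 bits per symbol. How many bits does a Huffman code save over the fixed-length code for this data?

129

Fixed-length: 3 bits × 177 symbols = 531 bits.
Huffman merges:
s6(6) + s5(9) → 15
15 + s4(28) → 43
s1(29) + s3(33) → 62
43 + 62 → 105
s2(72) + 105 → 177
Huffman total = 15 + 43 + 62 + 105 + 177 = 402 bits.
Saving = 531 − 402 = 129 bits.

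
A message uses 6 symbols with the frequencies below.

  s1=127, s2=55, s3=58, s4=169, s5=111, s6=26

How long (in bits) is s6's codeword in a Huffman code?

Repeatedly merge the two smallest:
s6(26) + s2(55) → 81
s3(58) + 81 → 139
s5(111) + s1(127) → 238
139 + s4(169) → 308
238 + 308 → 546
s6's leaf is at depth 4, giving a 4-bit codeword.

4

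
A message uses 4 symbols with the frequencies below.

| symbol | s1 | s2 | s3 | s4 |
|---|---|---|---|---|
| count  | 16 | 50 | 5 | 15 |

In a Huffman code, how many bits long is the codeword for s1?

2

Build the tree from the bottom:
combine s3(5), s4(15) → 20
combine s1(16), 20 → 36
combine 36, s2(50) → 86
The subtree containing s1 is merged 2 times, so code length = 2.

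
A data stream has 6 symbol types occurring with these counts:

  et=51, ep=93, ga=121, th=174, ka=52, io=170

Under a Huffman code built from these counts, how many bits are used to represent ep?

3

Build the tree from the bottom:
merge et(51) and ka(52): 103
merge ep(93) and 103: 196
merge ga(121) and io(170): 291
merge th(174) and 196: 370
merge 291 and 370: 661
The subtree containing ep is merged 3 times, so code length = 3.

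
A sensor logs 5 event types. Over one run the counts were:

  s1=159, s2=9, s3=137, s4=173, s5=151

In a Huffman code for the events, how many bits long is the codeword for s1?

2

Repeatedly merge the two smallest:
merge s2(9) and s3(137): 146
merge 146 and s5(151): 297
merge s1(159) and s4(173): 332
merge 297 and 332: 629
The subtree containing s1 is merged 2 times, so code length = 2.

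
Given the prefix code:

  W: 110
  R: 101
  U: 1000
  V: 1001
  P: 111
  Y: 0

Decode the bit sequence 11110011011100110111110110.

PVRWYWPWW

Read left to right; each codeword is recognised as soon as it completes (prefix code):
  111→P | 1001→V | 101→R | 110→W | 0→Y | 110→W | 111→P | 110→W | 110→W
Decoded message: PVRWYWPWW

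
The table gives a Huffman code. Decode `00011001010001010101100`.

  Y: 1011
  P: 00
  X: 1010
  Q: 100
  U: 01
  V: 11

PUQXPXYP

Read left to right; each codeword is recognised as soon as it completes (prefix code):
  00→P | 01→U | 100→Q | 1010→X | 00→P | 1010→X | 1011→Y | 00→P
Decoded message: PUQXPXYP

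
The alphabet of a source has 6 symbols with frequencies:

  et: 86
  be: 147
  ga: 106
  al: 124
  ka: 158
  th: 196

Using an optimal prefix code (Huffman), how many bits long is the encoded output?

Build the Huffman tree bottom-up:
et(86) + ga(106) → 192
al(124) + be(147) → 271
ka(158) + 192 → 350
th(196) + 271 → 467
350 + 467 → 817
Total encoded bits = sum of merged weights = 192 + 271 + 350 + 467 + 817 = 2097.

2097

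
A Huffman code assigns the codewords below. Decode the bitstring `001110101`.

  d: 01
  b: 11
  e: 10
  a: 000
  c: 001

cbdd

Read left to right; each codeword is recognised as soon as it completes (prefix code):
  001→c | 11→b | 01→d | 01→d
Decoded message: cbdd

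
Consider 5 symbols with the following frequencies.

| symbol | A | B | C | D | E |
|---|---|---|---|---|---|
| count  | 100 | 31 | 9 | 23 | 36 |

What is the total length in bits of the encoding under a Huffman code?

393

Merge the two smallest weights repeatedly:
merge C(9) and D(23): 32
merge B(31) and 32: 63
merge E(36) and 63: 99
merge 99 and A(100): 199
The encoded length is the sum of every internal node's weight: 32 + 63 + 99 + 199 = 393 bits.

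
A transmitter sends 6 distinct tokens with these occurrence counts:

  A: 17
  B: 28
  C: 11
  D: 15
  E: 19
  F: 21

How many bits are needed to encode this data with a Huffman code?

284

Build the Huffman tree bottom-up:
combine C(11), D(15) → 26
combine A(17), E(19) → 36
combine F(21), 26 → 47
combine B(28), 36 → 64
combine 47, 64 → 111
Each symbol's bit-cost is frequency × depth; summing gives 284 bits (equivalently 26 + 36 + 47 + 64 + 111).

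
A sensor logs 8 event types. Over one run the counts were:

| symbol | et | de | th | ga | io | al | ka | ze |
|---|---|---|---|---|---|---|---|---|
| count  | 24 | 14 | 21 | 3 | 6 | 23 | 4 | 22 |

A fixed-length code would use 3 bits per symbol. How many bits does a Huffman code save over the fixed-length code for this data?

Fixed-length: 3 bits × 117 symbols = 351 bits.
Huffman merges:
ga(3) + ka(4) → 7
io(6) + 7 → 13
13 + de(14) → 27
th(21) + ze(22) → 43
al(23) + et(24) → 47
27 + 43 → 70
47 + 70 → 117
Huffman total = 7 + 13 + 27 + 43 + 47 + 70 + 117 = 324 bits.
Saving = 351 − 324 = 27 bits.

27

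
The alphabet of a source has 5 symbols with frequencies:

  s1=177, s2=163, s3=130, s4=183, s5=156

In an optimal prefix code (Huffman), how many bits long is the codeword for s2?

2

Build the tree from the bottom:
merge s3(130) and s5(156): 286
merge s2(163) and s1(177): 340
merge s4(183) and 286: 469
merge 340 and 469: 809
The subtree containing s2 is merged 2 times, so code length = 2.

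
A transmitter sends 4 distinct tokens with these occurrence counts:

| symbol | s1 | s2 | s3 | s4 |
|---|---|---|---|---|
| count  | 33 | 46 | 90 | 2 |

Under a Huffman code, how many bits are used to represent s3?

1

Huffman merges, smallest pair first:
s4(2) + s1(33) → 35
35 + s2(46) → 81
81 + s3(90) → 171
s3 is merged only at the final step, so code length = 1.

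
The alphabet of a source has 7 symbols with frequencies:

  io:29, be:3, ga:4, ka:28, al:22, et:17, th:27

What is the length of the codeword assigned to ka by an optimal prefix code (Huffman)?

2

Build the tree from the bottom:
be(3) + ga(4) → 7
7 + et(17) → 24
al(22) + 24 → 46
th(27) + ka(28) → 55
io(29) + 46 → 75
55 + 75 → 130
The subtree containing ka is merged 2 times, so code length = 2.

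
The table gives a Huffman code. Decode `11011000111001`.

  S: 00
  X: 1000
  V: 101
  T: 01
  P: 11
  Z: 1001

PTXPZ

Read left to right; each codeword is recognised as soon as it completes (prefix code):
  11→P | 01→T | 1000→X | 11→P | 1001→Z
Decoded message: PTXPZ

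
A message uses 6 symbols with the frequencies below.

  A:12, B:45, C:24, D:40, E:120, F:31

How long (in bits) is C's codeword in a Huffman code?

Build the tree from the bottom:
A(12) + C(24) → 36
F(31) + 36 → 67
D(40) + B(45) → 85
67 + 85 → 152
E(120) + 152 → 272
C's leaf is at depth 4, giving a 4-bit codeword.

4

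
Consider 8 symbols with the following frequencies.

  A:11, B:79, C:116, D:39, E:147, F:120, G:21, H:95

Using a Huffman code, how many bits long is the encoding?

1720

Build the Huffman tree bottom-up:
A(11) + G(21) → 32
32 + D(39) → 71
71 + B(79) → 150
H(95) + C(116) → 211
F(120) + E(147) → 267
150 + 211 → 361
267 + 361 → 628
Total encoded bits = sum of merged weights = 32 + 71 + 150 + 211 + 267 + 361 + 628 = 1720.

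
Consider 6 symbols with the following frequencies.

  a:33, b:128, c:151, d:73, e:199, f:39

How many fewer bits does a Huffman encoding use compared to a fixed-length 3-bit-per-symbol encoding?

406

Fixed-length: 3 bits × 623 symbols = 1869 bits.
Huffman merges:
combine a(33), f(39) → 72
combine 72, d(73) → 145
combine b(128), 145 → 273
combine c(151), e(199) → 350
combine 273, 350 → 623
Huffman total = 72 + 145 + 273 + 350 + 623 = 1463 bits.
Saving = 1869 − 1463 = 406 bits.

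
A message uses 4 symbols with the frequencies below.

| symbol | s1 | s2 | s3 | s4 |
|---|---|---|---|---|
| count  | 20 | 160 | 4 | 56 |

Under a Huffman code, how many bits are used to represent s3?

3

Huffman merges, smallest pair first:
combine s3(4), s1(20) → 24
combine 24, s4(56) → 80
combine 80, s2(160) → 240
s3 sits 3 levels below the root, so its codeword is 3 bits.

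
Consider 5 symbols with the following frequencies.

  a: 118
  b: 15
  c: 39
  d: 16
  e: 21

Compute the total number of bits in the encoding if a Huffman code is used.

Merge the two smallest weights repeatedly:
b(15) + d(16) → 31
e(21) + 31 → 52
c(39) + 52 → 91
91 + a(118) → 209
Each symbol's bit-cost is frequency × depth; summing gives 383 bits (equivalently 31 + 52 + 91 + 209).

383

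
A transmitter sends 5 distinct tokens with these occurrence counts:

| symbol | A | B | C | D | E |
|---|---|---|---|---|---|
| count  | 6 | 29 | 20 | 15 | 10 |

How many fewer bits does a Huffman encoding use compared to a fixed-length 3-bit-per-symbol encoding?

64

Fixed-length: 3 bits × 80 symbols = 240 bits.
Huffman merges:
merge A(6) and E(10): 16
merge D(15) and 16: 31
merge C(20) and B(29): 49
merge 31 and 49: 80
Huffman total = 16 + 31 + 49 + 80 = 176 bits.
Saving = 240 − 176 = 64 bits.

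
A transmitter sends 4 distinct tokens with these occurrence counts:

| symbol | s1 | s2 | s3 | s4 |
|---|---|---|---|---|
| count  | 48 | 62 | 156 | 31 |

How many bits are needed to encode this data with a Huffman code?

Greedily combine the two least-frequent nodes:
s4(31) + s1(48) → 79
s2(62) + 79 → 141
141 + s3(156) → 297
Each symbol's bit-cost is frequency × depth; summing gives 517 bits (equivalently 79 + 141 + 297).

517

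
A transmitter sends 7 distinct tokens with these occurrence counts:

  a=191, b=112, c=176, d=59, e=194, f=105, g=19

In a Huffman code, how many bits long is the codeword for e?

Build the tree from the bottom:
g(19) + d(59) → 78
78 + f(105) → 183
b(112) + c(176) → 288
183 + a(191) → 374
e(194) + 288 → 482
374 + 482 → 856
e's leaf is at depth 2, giving a 2-bit codeword.

2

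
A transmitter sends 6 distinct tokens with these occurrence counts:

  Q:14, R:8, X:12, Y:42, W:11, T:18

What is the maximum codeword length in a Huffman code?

4

Merge the two lowest-weight nodes at each step:
combine R(8), W(11) → 19
combine X(12), Q(14) → 26
combine T(18), 19 → 37
combine 26, 37 → 63
combine Y(42), 63 → 105
The first pair merged (R, W) ends up deepest, at depth 4.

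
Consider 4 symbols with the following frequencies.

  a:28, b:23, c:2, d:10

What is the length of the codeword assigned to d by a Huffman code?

3

Huffman merges, smallest pair first:
merge c(2) and d(10): 12
merge 12 and b(23): 35
merge a(28) and 35: 63
The subtree containing d is merged 3 times, so code length = 3.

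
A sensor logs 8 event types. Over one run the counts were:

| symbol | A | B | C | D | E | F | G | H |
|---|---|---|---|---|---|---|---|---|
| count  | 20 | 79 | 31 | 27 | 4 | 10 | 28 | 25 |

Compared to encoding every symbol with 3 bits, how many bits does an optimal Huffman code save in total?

65

Fixed-length: 3 bits × 224 symbols = 672 bits.
Huffman merges:
merge E(4) and F(10): 14
merge 14 and A(20): 34
merge H(25) and D(27): 52
merge G(28) and C(31): 59
merge 34 and 52: 86
merge 59 and B(79): 138
merge 86 and 138: 224
Huffman total = 14 + 34 + 52 + 59 + 86 + 138 + 224 = 607 bits.
Saving = 672 − 607 = 65 bits.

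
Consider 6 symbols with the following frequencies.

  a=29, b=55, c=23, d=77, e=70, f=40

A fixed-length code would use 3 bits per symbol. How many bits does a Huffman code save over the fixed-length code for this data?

Fixed-length: 3 bits × 294 symbols = 882 bits.
Huffman merges:
merge c(23) and a(29): 52
merge f(40) and 52: 92
merge b(55) and e(70): 125
merge d(77) and 92: 169
merge 125 and 169: 294
Huffman total = 52 + 92 + 125 + 169 + 294 = 732 bits.
Saving = 882 − 732 = 150 bits.

150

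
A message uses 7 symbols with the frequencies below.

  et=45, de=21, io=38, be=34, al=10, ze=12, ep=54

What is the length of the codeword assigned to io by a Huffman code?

3

Build the tree from the bottom:
merge al(10) and ze(12): 22
merge de(21) and 22: 43
merge be(34) and io(38): 72
merge 43 and et(45): 88
merge ep(54) and 72: 126
merge 88 and 126: 214
io sits 3 levels below the root, so its codeword is 3 bits.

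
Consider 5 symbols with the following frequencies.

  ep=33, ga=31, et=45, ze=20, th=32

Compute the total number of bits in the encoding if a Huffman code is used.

373

Greedily combine the two least-frequent nodes:
combine ze(20), ga(31) → 51
combine th(32), ep(33) → 65
combine et(45), 51 → 96
combine 65, 96 → 161
Each symbol's bit-cost is frequency × depth; summing gives 373 bits (equivalently 51 + 65 + 96 + 161).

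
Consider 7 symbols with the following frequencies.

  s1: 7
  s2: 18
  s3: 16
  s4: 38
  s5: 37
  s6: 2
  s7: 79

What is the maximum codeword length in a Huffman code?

Merge the two lowest-weight nodes at each step:
s6(2) + s1(7) → 9
9 + s3(16) → 25
s2(18) + 25 → 43
s5(37) + s4(38) → 75
43 + 75 → 118
s7(79) + 118 → 197
The rarest symbols sit at the bottom; the longest codeword is 5 bits.

5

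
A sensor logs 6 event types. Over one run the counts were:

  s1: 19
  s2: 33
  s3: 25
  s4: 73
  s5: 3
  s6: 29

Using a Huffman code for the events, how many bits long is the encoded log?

422

Merge the two smallest weights repeatedly:
s5(3) + s1(19) → 22
22 + s3(25) → 47
s6(29) + s2(33) → 62
47 + 62 → 109
s4(73) + 109 → 182
Each symbol's bit-cost is frequency × depth; summing gives 422 bits (equivalently 22 + 47 + 62 + 109 + 182).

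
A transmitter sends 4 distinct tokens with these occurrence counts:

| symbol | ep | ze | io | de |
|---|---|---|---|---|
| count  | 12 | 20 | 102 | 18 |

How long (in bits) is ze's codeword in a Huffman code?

2

Huffman merges, smallest pair first:
merge ep(12) and de(18): 30
merge ze(20) and 30: 50
merge 50 and io(102): 152
The subtree containing ze is merged 2 times, so code length = 2.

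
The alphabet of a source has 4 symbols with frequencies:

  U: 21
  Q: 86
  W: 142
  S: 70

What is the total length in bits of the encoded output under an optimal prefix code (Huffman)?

587

Merge the two smallest weights repeatedly:
merge U(21) and S(70): 91
merge Q(86) and 91: 177
merge W(142) and 177: 319
Each symbol's bit-cost is frequency × depth; summing gives 587 bits (equivalently 91 + 177 + 319).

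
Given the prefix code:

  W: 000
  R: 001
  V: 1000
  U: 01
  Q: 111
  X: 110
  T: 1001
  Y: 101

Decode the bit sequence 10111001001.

YXUR

Read left to right; each codeword is recognised as soon as it completes (prefix code):
  101→Y | 110→X | 01→U | 001→R
Decoded message: YXUR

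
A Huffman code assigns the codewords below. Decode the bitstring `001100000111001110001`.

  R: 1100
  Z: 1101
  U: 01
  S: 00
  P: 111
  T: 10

SRSURPSU

Read left to right; each codeword is recognised as soon as it completes (prefix code):
  00→S | 1100→R | 00→S | 01→U | 1100→R | 111→P | 00→S | 01→U
Decoded message: SRSURPSU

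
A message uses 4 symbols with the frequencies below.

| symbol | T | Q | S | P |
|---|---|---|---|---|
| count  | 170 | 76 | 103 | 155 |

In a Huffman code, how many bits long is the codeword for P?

2

Huffman merges, smallest pair first:
merge Q(76) and S(103): 179
merge P(155) and T(170): 325
merge 179 and 325: 504
P sits 2 levels below the root, so its codeword is 2 bits.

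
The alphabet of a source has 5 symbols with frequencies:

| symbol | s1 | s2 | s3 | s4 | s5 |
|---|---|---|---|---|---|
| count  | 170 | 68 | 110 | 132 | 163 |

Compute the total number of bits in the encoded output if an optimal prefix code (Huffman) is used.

Build the Huffman tree bottom-up:
merge s2(68) and s3(110): 178
merge s4(132) and s5(163): 295
merge s1(170) and 178: 348
merge 295 and 348: 643
Each symbol's bit-cost is frequency × depth; summing gives 1464 bits (equivalently 178 + 295 + 348 + 643).

1464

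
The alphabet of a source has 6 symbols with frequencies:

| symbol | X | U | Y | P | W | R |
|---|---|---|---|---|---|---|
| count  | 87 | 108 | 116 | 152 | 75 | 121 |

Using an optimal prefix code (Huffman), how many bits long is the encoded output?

1704

Merge the two smallest weights repeatedly:
merge W(75) and X(87): 162
merge U(108) and Y(116): 224
merge R(121) and P(152): 273
merge 162 and 224: 386
merge 273 and 386: 659
Total encoded bits = sum of merged weights = 162 + 224 + 273 + 386 + 659 = 1704.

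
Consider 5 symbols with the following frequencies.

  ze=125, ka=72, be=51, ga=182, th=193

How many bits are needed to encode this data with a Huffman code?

1369

Greedily combine the two least-frequent nodes:
merge be(51) and ka(72): 123
merge 123 and ze(125): 248
merge ga(182) and th(193): 375
merge 248 and 375: 623
The encoded length is the sum of every internal node's weight: 123 + 248 + 375 + 623 = 1369 bits.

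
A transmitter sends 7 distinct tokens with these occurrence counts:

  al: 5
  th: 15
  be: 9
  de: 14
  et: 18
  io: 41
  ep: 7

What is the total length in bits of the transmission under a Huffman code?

278

Merge the two smallest weights repeatedly:
combine al(5), ep(7) → 12
combine be(9), 12 → 21
combine de(14), th(15) → 29
combine et(18), 21 → 39
combine 29, 39 → 68
combine io(41), 68 → 109
Each symbol's bit-cost is frequency × depth; summing gives 278 bits (equivalently 12 + 21 + 29 + 39 + 68 + 109).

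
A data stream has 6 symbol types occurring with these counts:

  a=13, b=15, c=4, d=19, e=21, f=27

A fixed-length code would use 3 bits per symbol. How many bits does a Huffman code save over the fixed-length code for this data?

Fixed-length: 3 bits × 99 symbols = 297 bits.
Huffman merges:
merge c(4) and a(13): 17
merge b(15) and 17: 32
merge d(19) and e(21): 40
merge f(27) and 32: 59
merge 40 and 59: 99
Huffman total = 17 + 32 + 40 + 59 + 99 = 247 bits.
Saving = 297 − 247 = 50 bits.

50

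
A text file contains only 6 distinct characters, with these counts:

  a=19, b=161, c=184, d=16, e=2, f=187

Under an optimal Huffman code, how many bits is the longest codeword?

4

Merge the two lowest-weight nodes at each step:
combine e(2), d(16) → 18
combine 18, a(19) → 37
combine 37, b(161) → 198
combine c(184), f(187) → 371
combine 198, 371 → 569
The first pair merged (e, d) ends up deepest, at depth 4.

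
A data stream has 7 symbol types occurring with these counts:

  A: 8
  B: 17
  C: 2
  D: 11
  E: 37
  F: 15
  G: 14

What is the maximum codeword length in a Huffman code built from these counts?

Merge the two lowest-weight nodes at each step:
C(2) + A(8) → 10
10 + D(11) → 21
G(14) + F(15) → 29
B(17) + 21 → 38
29 + E(37) → 66
38 + 66 → 104
The first pair merged (C, A) ends up deepest, at depth 4.

4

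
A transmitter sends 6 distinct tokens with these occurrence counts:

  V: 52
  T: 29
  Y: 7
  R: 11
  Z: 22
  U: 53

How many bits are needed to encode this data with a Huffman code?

406

Greedily combine the two least-frequent nodes:
Y(7) + R(11) → 18
18 + Z(22) → 40
T(29) + 40 → 69
V(52) + U(53) → 105
69 + 105 → 174
Total encoded bits = sum of merged weights = 18 + 40 + 69 + 105 + 174 = 406.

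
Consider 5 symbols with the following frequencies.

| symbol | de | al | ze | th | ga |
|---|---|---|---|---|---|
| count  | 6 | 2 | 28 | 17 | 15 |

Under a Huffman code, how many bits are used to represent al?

Repeatedly merge the two smallest:
al(2) + de(6) → 8
8 + ga(15) → 23
th(17) + 23 → 40
ze(28) + 40 → 68
al's leaf is at depth 4, giving a 4-bit codeword.

4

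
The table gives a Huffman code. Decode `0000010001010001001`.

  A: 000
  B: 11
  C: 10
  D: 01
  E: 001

Read left to right; each codeword is recognised as soon as it completes (prefix code):
  000→A | 001→E | 000→A | 10→C | 10→C | 001→E | 001→E
Decoded message: AEACCEE

AEACCEE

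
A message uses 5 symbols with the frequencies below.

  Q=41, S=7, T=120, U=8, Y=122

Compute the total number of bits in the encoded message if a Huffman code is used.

545

Build the Huffman tree bottom-up:
combine S(7), U(8) → 15
combine 15, Q(41) → 56
combine 56, T(120) → 176
combine Y(122), 176 → 298
Total encoded bits = sum of merged weights = 15 + 56 + 176 + 298 = 545.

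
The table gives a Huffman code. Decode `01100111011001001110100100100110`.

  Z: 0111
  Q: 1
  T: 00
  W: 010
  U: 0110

Read left to right; each codeword is recognised as soon as it completes (prefix code):
  0110→U | 0111→Z | 0110→U | 010→W | 0111→Z | 010→W | 010→W | 010→W | 0110→U
Decoded message: UZUWZWWWU

UZUWZWWWU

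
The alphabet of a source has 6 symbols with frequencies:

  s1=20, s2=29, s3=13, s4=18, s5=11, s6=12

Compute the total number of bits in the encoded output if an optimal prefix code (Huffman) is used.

Merge the two smallest weights repeatedly:
s5(11) + s6(12) → 23
s3(13) + s4(18) → 31
s1(20) + 23 → 43
s2(29) + 31 → 60
43 + 60 → 103
Total encoded bits = sum of merged weights = 23 + 31 + 43 + 60 + 103 = 260.

260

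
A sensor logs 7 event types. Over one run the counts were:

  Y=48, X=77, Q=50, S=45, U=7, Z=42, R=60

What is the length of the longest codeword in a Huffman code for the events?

Merge the two lowest-weight nodes at each step:
combine U(7), Z(42) → 49
combine S(45), Y(48) → 93
combine 49, Q(50) → 99
combine R(60), X(77) → 137
combine 93, 99 → 192
combine 137, 192 → 329
The first pair merged (U, Z) ends up deepest, at depth 4.

4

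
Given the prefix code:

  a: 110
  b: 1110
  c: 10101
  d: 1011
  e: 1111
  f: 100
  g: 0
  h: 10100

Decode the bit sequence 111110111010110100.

edch

Read left to right; each codeword is recognised as soon as it completes (prefix code):
  1111→e | 1011→d | 10101→c | 10100→h
Decoded message: edch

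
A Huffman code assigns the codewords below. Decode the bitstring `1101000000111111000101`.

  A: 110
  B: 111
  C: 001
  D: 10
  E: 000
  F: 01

Read left to right; each codeword is recognised as soon as it completes (prefix code):
  110→A | 10→D | 000→E | 001→C | 111→B | 110→A | 001→C | 01→F
Decoded message: ADECBACF

ADECBACF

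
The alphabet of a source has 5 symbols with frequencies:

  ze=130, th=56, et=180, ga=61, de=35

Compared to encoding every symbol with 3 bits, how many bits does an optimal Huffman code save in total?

Fixed-length: 3 bits × 462 symbols = 1386 bits.
Huffman merges:
merge de(35) and th(56): 91
merge ga(61) and 91: 152
merge ze(130) and 152: 282
merge et(180) and 282: 462
Huffman total = 91 + 152 + 282 + 462 = 987 bits.
Saving = 1386 − 987 = 399 bits.

399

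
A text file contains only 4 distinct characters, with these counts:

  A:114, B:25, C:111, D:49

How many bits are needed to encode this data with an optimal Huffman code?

558

Merge the two smallest weights repeatedly:
combine B(25), D(49) → 74
combine 74, C(111) → 185
combine A(114), 185 → 299
The encoded length is the sum of every internal node's weight: 74 + 185 + 299 = 558 bits.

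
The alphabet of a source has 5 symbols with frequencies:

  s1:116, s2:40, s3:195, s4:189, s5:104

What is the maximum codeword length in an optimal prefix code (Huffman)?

Merge the two lowest-weight nodes at each step:
s2(40) + s5(104) → 144
s1(116) + 144 → 260
s4(189) + s3(195) → 384
260 + 384 → 644
Maximum depth reached is 3.

3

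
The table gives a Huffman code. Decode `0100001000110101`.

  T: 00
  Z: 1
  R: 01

Read left to right; each codeword is recognised as soon as it completes (prefix code):
  01→R | 00→T | 00→T | 1→Z | 00→T | 01→R | 1→Z | 01→R | 01→R
Decoded message: RTTZTRZRR

RTTZTRZRR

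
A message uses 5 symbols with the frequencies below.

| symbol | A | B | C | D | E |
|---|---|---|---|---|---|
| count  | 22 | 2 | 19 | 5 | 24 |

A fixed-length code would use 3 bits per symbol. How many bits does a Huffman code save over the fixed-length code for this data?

65

Fixed-length: 3 bits × 72 symbols = 216 bits.
Huffman merges:
B(2) + D(5) → 7
7 + C(19) → 26
A(22) + E(24) → 46
26 + 46 → 72
Huffman total = 7 + 26 + 46 + 72 = 151 bits.
Saving = 216 − 151 = 65 bits.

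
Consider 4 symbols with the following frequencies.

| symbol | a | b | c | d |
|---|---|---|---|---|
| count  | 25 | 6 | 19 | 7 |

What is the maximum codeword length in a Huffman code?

3

Merge the two lowest-weight nodes at each step:
b(6) + d(7) → 13
13 + c(19) → 32
a(25) + 32 → 57
The first pair merged (b, d) ends up deepest, at depth 3.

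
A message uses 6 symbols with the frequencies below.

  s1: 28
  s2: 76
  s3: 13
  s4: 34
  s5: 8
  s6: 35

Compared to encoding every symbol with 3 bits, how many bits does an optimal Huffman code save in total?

Fixed-length: 3 bits × 194 symbols = 582 bits.
Huffman merges:
merge s5(8) and s3(13): 21
merge 21 and s1(28): 49
merge s4(34) and s6(35): 69
merge 49 and 69: 118
merge s2(76) and 118: 194
Huffman total = 21 + 49 + 69 + 118 + 194 = 451 bits.
Saving = 582 − 451 = 131 bits.

131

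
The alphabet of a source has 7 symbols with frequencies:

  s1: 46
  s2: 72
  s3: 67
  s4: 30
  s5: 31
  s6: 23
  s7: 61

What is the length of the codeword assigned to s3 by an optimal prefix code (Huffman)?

Build the tree from the bottom:
s6(23) + s4(30) → 53
s5(31) + s1(46) → 77
53 + s7(61) → 114
s3(67) + s2(72) → 139
77 + 114 → 191
139 + 191 → 330
s3 sits 2 levels below the root, so its codeword is 2 bits.

2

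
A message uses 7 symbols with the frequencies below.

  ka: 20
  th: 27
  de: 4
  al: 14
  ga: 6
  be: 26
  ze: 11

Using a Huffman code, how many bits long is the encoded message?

Greedily combine the two least-frequent nodes:
de(4) + ga(6) → 10
10 + ze(11) → 21
al(14) + ka(20) → 34
21 + be(26) → 47
th(27) + 34 → 61
47 + 61 → 108
Total encoded bits = sum of merged weights = 10 + 21 + 34 + 47 + 61 + 108 = 281.

281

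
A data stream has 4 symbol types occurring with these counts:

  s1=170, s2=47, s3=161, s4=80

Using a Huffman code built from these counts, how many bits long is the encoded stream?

Build the Huffman tree bottom-up:
s2(47) + s4(80) → 127
127 + s3(161) → 288
s1(170) + 288 → 458
Each symbol's bit-cost is frequency × depth; summing gives 873 bits (equivalently 127 + 288 + 458).

873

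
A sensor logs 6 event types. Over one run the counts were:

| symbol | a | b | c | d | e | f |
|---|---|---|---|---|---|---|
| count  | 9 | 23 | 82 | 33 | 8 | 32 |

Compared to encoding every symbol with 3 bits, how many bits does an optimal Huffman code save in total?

147

Fixed-length: 3 bits × 187 symbols = 561 bits.
Huffman merges:
merge e(8) and a(9): 17
merge 17 and b(23): 40
merge f(32) and d(33): 65
merge 40 and 65: 105
merge c(82) and 105: 187
Huffman total = 17 + 40 + 65 + 105 + 187 = 414 bits.
Saving = 561 − 414 = 147 bits.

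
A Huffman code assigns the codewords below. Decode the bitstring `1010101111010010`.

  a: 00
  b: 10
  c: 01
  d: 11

bbbddcab

Read left to right; each codeword is recognised as soon as it completes (prefix code):
  10→b | 10→b | 10→b | 11→d | 11→d | 01→c | 00→a | 10→b
Decoded message: bbbddcab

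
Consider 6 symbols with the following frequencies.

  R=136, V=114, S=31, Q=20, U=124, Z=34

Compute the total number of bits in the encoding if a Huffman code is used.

Merge the two smallest weights repeatedly:
merge Q(20) and S(31): 51
merge Z(34) and 51: 85
merge 85 and V(114): 199
merge U(124) and R(136): 260
merge 199 and 260: 459
Each symbol's bit-cost is frequency × depth; summing gives 1054 bits (equivalently 51 + 85 + 199 + 260 + 459).

1054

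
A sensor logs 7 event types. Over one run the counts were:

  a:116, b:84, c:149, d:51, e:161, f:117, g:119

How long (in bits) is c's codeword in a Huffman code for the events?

2

Huffman merges, smallest pair first:
merge d(51) and b(84): 135
merge a(116) and f(117): 233
merge g(119) and 135: 254
merge c(149) and e(161): 310
merge 233 and 254: 487
merge 310 and 487: 797
The subtree containing c is merged 2 times, so code length = 2.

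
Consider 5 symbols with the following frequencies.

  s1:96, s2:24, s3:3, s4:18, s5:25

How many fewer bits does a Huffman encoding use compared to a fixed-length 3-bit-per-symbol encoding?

Fixed-length: 3 bits × 166 symbols = 498 bits.
Huffman merges:
s3(3) + s4(18) → 21
21 + s2(24) → 45
s5(25) + 45 → 70
70 + s1(96) → 166
Huffman total = 21 + 45 + 70 + 166 = 302 bits.
Saving = 498 − 302 = 196 bits.

196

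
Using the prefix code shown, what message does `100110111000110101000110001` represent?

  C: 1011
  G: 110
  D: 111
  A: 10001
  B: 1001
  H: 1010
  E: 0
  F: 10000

Read left to right; each codeword is recognised as soon as it completes (prefix code):
  1001→B | 1011→C | 10001→A | 1010→H | 10001→A | 10001→A
Decoded message: BCAHAA

BCAHAA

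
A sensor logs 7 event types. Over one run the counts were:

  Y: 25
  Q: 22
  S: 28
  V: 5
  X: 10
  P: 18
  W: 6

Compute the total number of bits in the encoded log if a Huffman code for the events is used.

Merge the two smallest weights repeatedly:
combine V(5), W(6) → 11
combine X(10), 11 → 21
combine P(18), 21 → 39
combine Q(22), Y(25) → 47
combine S(28), 39 → 67
combine 47, 67 → 114
Each symbol's bit-cost is frequency × depth; summing gives 299 bits (equivalently 11 + 21 + 39 + 47 + 67 + 114).

299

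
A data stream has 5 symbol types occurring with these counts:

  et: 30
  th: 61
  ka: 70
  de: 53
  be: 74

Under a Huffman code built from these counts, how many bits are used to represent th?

2

Build the tree from the bottom:
merge et(30) and de(53): 83
merge th(61) and ka(70): 131
merge be(74) and 83: 157
merge 131 and 157: 288
The subtree containing th is merged 2 times, so code length = 2.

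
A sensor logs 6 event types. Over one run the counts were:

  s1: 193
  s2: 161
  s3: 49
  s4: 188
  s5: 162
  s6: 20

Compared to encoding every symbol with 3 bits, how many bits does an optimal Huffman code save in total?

Fixed-length: 3 bits × 773 symbols = 2319 bits.
Huffman merges:
merge s6(20) and s3(49): 69
merge 69 and s2(161): 230
merge s5(162) and s4(188): 350
merge s1(193) and 230: 423
merge 350 and 423: 773
Huffman total = 69 + 230 + 350 + 423 + 773 = 1845 bits.
Saving = 2319 − 1845 = 474 bits.

474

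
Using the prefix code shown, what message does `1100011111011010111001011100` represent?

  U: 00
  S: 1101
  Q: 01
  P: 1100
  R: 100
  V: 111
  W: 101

PQVWWQPWP

Read left to right; each codeword is recognised as soon as it completes (prefix code):
  1100→P | 01→Q | 111→V | 101→W | 101→W | 01→Q | 1100→P | 101→W | 1100→P
Decoded message: PQVWWQPWP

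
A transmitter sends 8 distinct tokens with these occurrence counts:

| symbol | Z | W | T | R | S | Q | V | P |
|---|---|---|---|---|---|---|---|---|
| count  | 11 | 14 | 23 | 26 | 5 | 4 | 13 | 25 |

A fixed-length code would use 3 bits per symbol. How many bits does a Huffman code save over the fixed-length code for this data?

22

Fixed-length: 3 bits × 121 symbols = 363 bits.
Huffman merges:
merge Q(4) and S(5): 9
merge 9 and Z(11): 20
merge V(13) and W(14): 27
merge 20 and T(23): 43
merge P(25) and R(26): 51
merge 27 and 43: 70
merge 51 and 70: 121
Huffman total = 9 + 20 + 27 + 43 + 51 + 70 + 121 = 341 bits.
Saving = 363 − 341 = 22 bits.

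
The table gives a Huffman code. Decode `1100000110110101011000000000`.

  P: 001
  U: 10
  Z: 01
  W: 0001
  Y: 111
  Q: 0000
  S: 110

SQSSUUSQQ

Read left to right; each codeword is recognised as soon as it completes (prefix code):
  110→S | 0000→Q | 110→S | 110→S | 10→U | 10→U | 110→S | 0000→Q | 0000→Q
Decoded message: SQSSUUSQQ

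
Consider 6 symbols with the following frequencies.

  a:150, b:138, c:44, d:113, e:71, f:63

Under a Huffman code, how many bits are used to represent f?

4

Huffman merges, smallest pair first:
c(44) + f(63) → 107
e(71) + 107 → 178
d(113) + b(138) → 251
a(150) + 178 → 328
251 + 328 → 579
f sits 4 levels below the root, so its codeword is 4 bits.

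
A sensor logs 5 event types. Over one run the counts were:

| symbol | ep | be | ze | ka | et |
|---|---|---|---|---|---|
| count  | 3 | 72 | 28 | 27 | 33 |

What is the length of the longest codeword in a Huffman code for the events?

Merge the two lowest-weight nodes at each step:
combine ep(3), ka(27) → 30
combine ze(28), 30 → 58
combine et(33), 58 → 91
combine be(72), 91 → 163
Maximum depth reached is 4.

4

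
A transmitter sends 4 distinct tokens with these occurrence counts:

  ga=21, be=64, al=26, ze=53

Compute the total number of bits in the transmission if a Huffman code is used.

311

Merge the two smallest weights repeatedly:
combine ga(21), al(26) → 47
combine 47, ze(53) → 100
combine be(64), 100 → 164
Total encoded bits = sum of merged weights = 47 + 100 + 164 = 311.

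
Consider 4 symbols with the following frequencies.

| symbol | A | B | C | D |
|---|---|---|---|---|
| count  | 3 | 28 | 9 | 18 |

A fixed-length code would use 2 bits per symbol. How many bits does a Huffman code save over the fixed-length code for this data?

16

Fixed-length: 2 bits × 58 symbols = 116 bits.
Huffman merges:
combine A(3), C(9) → 12
combine 12, D(18) → 30
combine B(28), 30 → 58
Huffman total = 12 + 30 + 58 = 100 bits.
Saving = 116 − 100 = 16 bits.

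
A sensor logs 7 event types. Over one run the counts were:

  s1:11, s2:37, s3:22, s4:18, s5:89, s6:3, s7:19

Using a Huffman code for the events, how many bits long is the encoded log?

465

Build the Huffman tree bottom-up:
combine s6(3), s1(11) → 14
combine 14, s4(18) → 32
combine s7(19), s3(22) → 41
combine 32, s2(37) → 69
combine 41, 69 → 110
combine s5(89), 110 → 199
The encoded length is the sum of every internal node's weight: 14 + 32 + 41 + 69 + 110 + 199 = 465 bits.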